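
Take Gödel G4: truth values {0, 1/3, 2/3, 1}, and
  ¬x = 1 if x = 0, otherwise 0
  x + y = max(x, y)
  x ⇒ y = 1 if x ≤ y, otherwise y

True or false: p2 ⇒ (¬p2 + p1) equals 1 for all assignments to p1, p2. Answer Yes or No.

No

Counterexample: take p1 = 0, p2 = 1/3.
¬p2 = ¬1/3 = 0
¬p2 + p1 = 0 + 0 = 0
p2 ⇒ (¬p2 + p1) = 1/3 ⇒ 0 = 0
This gives 0 ≠ 1.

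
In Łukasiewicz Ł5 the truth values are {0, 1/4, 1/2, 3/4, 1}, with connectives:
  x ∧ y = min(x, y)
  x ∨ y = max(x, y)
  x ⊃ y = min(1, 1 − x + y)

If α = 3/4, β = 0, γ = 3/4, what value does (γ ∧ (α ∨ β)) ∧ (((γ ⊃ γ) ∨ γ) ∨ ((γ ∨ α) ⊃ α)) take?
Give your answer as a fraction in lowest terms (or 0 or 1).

3/4

α ∨ β = 3/4 ∨ 0 = 3/4
γ ∧ (α ∨ β) = 3/4 ∧ 3/4 = 3/4
γ ⊃ γ = 3/4 ⊃ 3/4 = 1
(γ ⊃ γ) ∨ γ = 1 ∨ 3/4 = 1
γ ∨ α = 3/4 ∨ 3/4 = 3/4
(γ ∨ α) ⊃ α = 3/4 ⊃ 3/4 = 1
((γ ⊃ γ) ∨ γ) ∨ ((γ ∨ α) ⊃ α) = 1 ∨ 1 = 1
(γ ∧ (α ∨ β)) ∧ (((γ ⊃ γ) ∨ γ) ∨ ((γ ∨ α) ⊃ α)) = 3/4 ∧ 1 = 3/4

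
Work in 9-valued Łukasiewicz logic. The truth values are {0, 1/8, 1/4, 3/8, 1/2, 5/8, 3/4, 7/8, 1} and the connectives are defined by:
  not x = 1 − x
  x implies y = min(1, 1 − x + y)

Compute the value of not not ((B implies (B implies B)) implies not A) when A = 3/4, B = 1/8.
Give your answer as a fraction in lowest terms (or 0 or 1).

1/4

B implies B = 1/8 implies 1/8 = 1
B implies (B implies B) = 1/8 implies 1 = 1
not A = not 3/4 = 1/4
(B implies (B implies B)) implies not A = 1 implies 1/4 = 1/4
not ((B implies (B implies B)) implies not A) = not 1/4 = 3/4
not not ((B implies (B implies B)) implies not A) = not 3/4 = 1/4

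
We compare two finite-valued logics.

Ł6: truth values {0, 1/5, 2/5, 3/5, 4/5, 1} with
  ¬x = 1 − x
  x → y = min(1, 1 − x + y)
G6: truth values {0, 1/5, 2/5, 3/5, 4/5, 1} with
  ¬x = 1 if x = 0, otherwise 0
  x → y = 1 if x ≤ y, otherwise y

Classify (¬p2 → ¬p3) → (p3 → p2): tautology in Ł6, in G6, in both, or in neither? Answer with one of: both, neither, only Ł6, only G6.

In Ł6: every assignment gives 1 — tautology.
In G6: at p2 = 1/5, p3 = 2/5 the value is 1/5 — not a tautology.

only Ł6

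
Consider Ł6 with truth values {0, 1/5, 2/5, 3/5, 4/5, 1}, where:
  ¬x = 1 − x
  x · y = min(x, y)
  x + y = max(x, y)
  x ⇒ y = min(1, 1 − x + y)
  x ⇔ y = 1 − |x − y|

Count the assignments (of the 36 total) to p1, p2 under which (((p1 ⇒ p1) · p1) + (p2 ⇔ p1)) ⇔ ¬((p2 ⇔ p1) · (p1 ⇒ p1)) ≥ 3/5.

value 1: 3 assignments (counts)
value 4/5: 11 assignments (counts)
value 3/5: 2 assignments (counts)
value 2/5: 12 assignments
value 1/5: 1 assignment
value 0: 7 assignments
So 16 of the 36 assignments meet the threshold.

16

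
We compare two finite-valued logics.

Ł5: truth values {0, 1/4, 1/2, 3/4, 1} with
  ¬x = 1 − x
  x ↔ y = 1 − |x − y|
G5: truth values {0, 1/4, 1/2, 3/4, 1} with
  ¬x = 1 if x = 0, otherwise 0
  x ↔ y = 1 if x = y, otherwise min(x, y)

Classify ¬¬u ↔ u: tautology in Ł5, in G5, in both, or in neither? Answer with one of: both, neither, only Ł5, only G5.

In Ł5: every assignment gives 1 — tautology.
In G5: at u = 1/4 the value is 1/4 — not a tautology.

only Ł5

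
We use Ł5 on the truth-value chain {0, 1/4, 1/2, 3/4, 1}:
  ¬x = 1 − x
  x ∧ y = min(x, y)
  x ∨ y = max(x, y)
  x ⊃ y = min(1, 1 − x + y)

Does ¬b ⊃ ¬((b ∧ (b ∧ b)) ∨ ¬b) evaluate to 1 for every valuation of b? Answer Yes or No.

Counterexample: take b = 0.
¬b = ¬0 = 1
b ∧ b = 0 ∧ 0 = 0
b ∧ (b ∧ b) = 0 ∧ 0 = 0
(b ∧ (b ∧ b)) ∨ ¬b = 0 ∨ 1 = 1
¬((b ∧ (b ∧ b)) ∨ ¬b) = ¬1 = 0
¬b ⊃ ¬((b ∧ (b ∧ b)) ∨ ¬b) = 1 ⊃ 0 = 0
This gives 0 ≠ 1.

No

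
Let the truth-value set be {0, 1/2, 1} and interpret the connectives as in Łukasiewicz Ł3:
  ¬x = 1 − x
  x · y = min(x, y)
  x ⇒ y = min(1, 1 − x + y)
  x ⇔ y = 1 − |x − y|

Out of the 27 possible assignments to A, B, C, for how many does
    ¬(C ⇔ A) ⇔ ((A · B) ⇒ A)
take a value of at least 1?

value 1: 6 assignments (counts)
value 1/2: 12 assignments
value 0: 9 assignments
So 6 of the 27 assignments meet the threshold.

6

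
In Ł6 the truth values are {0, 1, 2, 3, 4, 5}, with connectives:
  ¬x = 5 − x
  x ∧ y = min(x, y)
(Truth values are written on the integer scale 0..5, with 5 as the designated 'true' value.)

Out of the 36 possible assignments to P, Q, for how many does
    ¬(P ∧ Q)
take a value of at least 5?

value 5: 11 assignments (counts)
value 4: 9 assignments
value 3: 7 assignments
value 2: 5 assignments
value 1: 3 assignments
value 0: 1 assignment
So 11 of the 36 assignments meet the threshold.

11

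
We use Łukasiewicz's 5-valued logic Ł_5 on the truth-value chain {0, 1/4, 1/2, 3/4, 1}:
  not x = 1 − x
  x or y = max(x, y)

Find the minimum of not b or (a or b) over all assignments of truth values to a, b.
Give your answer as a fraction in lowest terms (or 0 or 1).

1/2

Take a = 0, b = 1/2:
not b = not 1/2 = 1/2
a or b = 0 or 1/2 = 1/2
not b or (a or b) = 1/2 or 1/2 = 1/2
No assignment yields a value below 1/2, so this is the minimum.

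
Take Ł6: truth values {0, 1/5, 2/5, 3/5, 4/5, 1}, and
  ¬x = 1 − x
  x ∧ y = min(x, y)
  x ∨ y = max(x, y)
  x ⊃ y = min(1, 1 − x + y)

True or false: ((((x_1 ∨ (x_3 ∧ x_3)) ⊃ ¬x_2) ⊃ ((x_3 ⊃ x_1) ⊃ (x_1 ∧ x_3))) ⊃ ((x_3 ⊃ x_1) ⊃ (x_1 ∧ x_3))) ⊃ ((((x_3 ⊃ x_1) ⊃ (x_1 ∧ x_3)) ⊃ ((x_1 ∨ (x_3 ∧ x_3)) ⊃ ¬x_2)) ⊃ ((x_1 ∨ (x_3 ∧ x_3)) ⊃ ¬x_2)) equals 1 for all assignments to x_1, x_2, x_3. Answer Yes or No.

Yes

At x_1 = 1, x_2 = 3/5, x_3 = 2/5, for instance:
x_3 ∧ x_3 = 2/5 ∧ 2/5 = 2/5
x_1 ∨ (x_3 ∧ x_3) = 1 ∨ 2/5 = 1
¬x_2 = ¬3/5 = 2/5
(x_1 ∨ (x_3 ∧ x_3)) ⊃ ¬x_2 = 1 ⊃ 2/5 = 2/5
x_3 ⊃ x_1 = 2/5 ⊃ 1 = 1
x_1 ∧ x_3 = 1 ∧ 2/5 = 2/5
(x_3 ⊃ x_1) ⊃ (x_1 ∧ x_3) = 1 ⊃ 2/5 = 2/5
((x_1 ∨ (x_3 ∧ x_3)) ⊃ ¬x_2) ⊃ ((x_3 ⊃ x_1) ⊃ (x_1 ∧ x_3)) = 2/5 ⊃ 2/5 = 1
(((x_1 ∨ (x_3 ∧ x_3)) ⊃ ¬x_2) ⊃ ((x_3 ⊃ x_1) ⊃ (x_1 ∧ x_3))) ⊃ ((x_3 ⊃ x_1) ⊃ (x_1 ∧ x_3)) = 1 ⊃ 2/5 = 2/5
((x_3 ⊃ x_1) ⊃ (x_1 ∧ x_3)) ⊃ ((x_1 ∨ (x_3 ∧ x_3)) ⊃ ¬x_2) = 2/5 ⊃ 2/5 = 1
(((x_3 ⊃ x_1) ⊃ (x_1 ∧ x_3)) ⊃ ((x_1 ∨ (x_3 ∧ x_3)) ⊃ ¬x_2)) ⊃ ((x_1 ∨ (x_3 ∧ x_3)) ⊃ ¬x_2) = 1 ⊃ 2/5 = 2/5
((((x_1 ∨ (x_3 ∧ x_3)) ⊃ ¬x_2) ⊃ ((x_3 ⊃ x_1) ⊃ (x_1 ∧ x_3))) ⊃ ((x_3 ⊃ x_1) ⊃ (x_1 ∧ x_3))) ⊃ ((((x_3 ⊃ x_1) ⊃ (x_1 ∧ x_3)) ⊃ ((x_1 ∨ (x_3 ∧ x_3)) ⊃ ¬x_2)) ⊃ ((x_1 ∨ (x_3 ∧ x_3)) ⊃ ¬x_2)) = 2/5 ⊃ 2/5 = 1
and checking the remaining 215 assignments likewise gives ≥ 1 in every case.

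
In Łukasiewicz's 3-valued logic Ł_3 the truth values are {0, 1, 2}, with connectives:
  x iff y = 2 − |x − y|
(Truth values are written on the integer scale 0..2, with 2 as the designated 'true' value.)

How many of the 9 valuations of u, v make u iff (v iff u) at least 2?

4

u = 0, v = 0 ↦ 0  <
u = 0, v = 1 ↦ 1  <
u = 0, v = 2 ↦ 2  ≥
u = 1, v = 0 ↦ 2  ≥
u = 1, v = 1 ↦ 1  <
u = 1, v = 2 ↦ 2  ≥
u = 2, v = 0 ↦ 0  <
u = 2, v = 1 ↦ 1  <
u = 2, v = 2 ↦ 2  ≥
So 4 of the 9 assignments meet the threshold.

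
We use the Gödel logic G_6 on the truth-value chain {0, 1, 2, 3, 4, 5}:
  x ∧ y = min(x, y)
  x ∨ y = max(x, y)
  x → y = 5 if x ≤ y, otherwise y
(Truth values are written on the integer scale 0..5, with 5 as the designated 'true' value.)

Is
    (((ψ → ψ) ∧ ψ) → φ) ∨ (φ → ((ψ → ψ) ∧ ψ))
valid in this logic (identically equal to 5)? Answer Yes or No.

At φ = 3, ψ = 5, for instance:
ψ → ψ = 5 → 5 = 5
(ψ → ψ) ∧ ψ = 5 ∧ 5 = 5
((ψ → ψ) ∧ ψ) → φ = 5 → 3 = 3
φ → ((ψ → ψ) ∧ ψ) = 3 → 5 = 5
(((ψ → ψ) ∧ ψ) → φ) ∨ (φ → ((ψ → ψ) ∧ ψ)) = 3 ∨ 5 = 5
and checking the remaining 35 assignments likewise gives ≥ 5 in every case.

Yes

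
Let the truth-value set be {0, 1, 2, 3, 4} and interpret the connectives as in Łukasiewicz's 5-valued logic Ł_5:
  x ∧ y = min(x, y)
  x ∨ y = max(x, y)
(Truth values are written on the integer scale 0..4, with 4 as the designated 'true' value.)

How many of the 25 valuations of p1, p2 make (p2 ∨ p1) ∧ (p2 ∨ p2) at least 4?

value 4: 5 assignments (counts)
value 3: 5 assignments
value 2: 5 assignments
value 1: 5 assignments
value 0: 5 assignments
So 5 of the 25 assignments meet the threshold.

5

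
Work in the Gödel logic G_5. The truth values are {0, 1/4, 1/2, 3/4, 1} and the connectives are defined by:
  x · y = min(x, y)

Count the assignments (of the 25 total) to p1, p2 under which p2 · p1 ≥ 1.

value 1: 1 assignment (counts)
value 3/4: 3 assignments
value 1/2: 5 assignments
value 1/4: 7 assignments
value 0: 9 assignments
So 1 of the 25 assignments meets the threshold.

1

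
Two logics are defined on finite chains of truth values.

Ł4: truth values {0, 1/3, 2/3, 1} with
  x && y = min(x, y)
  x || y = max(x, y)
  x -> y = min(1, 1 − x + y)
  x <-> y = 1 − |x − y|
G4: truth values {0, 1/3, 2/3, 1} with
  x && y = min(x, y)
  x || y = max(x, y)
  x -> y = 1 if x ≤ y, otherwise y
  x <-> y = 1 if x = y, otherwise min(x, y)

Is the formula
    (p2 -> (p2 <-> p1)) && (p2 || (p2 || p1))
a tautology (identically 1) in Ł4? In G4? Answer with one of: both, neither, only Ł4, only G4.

In Ł4: at p1 = 0, p2 = 0 the value is 0 — not a tautology.
In G4: at p1 = 0, p2 = 0 the value is 0 — not a tautology.

neither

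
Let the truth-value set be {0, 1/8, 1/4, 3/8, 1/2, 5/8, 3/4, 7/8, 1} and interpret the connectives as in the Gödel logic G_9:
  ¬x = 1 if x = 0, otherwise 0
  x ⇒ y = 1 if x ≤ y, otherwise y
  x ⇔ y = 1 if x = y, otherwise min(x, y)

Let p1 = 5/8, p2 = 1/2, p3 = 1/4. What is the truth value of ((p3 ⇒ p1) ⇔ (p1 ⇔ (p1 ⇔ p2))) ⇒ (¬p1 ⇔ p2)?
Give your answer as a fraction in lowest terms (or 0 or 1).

0

p3 ⇒ p1 = 1/4 ⇒ 5/8 = 1
p1 ⇔ p2 = 5/8 ⇔ 1/2 = 1/2
p1 ⇔ (p1 ⇔ p2) = 5/8 ⇔ 1/2 = 1/2
(p3 ⇒ p1) ⇔ (p1 ⇔ (p1 ⇔ p2)) = 1 ⇔ 1/2 = 1/2
¬p1 = ¬5/8 = 0
¬p1 ⇔ p2 = 0 ⇔ 1/2 = 0
((p3 ⇒ p1) ⇔ (p1 ⇔ (p1 ⇔ p2))) ⇒ (¬p1 ⇔ p2) = 1/2 ⇒ 0 = 0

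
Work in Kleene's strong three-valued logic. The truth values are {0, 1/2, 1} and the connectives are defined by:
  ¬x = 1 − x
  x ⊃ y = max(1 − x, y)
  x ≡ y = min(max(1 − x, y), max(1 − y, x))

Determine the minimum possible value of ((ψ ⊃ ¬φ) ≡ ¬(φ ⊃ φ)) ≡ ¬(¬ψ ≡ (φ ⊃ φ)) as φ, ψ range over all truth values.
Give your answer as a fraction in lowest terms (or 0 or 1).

0

Take φ = 0, ψ = 1:
¬φ = ¬0 = 1
ψ ⊃ ¬φ = 1 ⊃ 1 = 1
φ ⊃ φ = 0 ⊃ 0 = 1
¬(φ ⊃ φ) = ¬1 = 0
(ψ ⊃ ¬φ) ≡ ¬(φ ⊃ φ) = 1 ≡ 0 = 0
¬ψ = ¬1 = 0
φ ⊃ φ = 0 ⊃ 0 = 1
¬ψ ≡ (φ ⊃ φ) = 0 ≡ 1 = 0
¬(¬ψ ≡ (φ ⊃ φ)) = ¬0 = 1
((ψ ⊃ ¬φ) ≡ ¬(φ ⊃ φ)) ≡ ¬(¬ψ ≡ (φ ⊃ φ)) = 0 ≡ 1 = 0
No assignment yields a value below 0, so this is the minimum.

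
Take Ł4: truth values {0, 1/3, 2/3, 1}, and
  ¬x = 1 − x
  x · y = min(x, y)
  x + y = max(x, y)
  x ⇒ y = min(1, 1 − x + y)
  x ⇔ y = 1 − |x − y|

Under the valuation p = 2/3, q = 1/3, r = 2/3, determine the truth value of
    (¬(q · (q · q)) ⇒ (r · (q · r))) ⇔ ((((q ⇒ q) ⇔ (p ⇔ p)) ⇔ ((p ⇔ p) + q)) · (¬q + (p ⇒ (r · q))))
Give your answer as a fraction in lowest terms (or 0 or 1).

1

q · q = 1/3 · 1/3 = 1/3
q · (q · q) = 1/3 · 1/3 = 1/3
¬(q · (q · q)) = ¬1/3 = 2/3
q · r = 1/3 · 2/3 = 1/3
r · (q · r) = 2/3 · 1/3 = 1/3
¬(q · (q · q)) ⇒ (r · (q · r)) = 2/3 ⇒ 1/3 = 2/3
q ⇒ q = 1/3 ⇒ 1/3 = 1
p ⇔ p = 2/3 ⇔ 2/3 = 1
(q ⇒ q) ⇔ (p ⇔ p) = 1 ⇔ 1 = 1
p ⇔ p = 2/3 ⇔ 2/3 = 1
(p ⇔ p) + q = 1 + 1/3 = 1
((q ⇒ q) ⇔ (p ⇔ p)) ⇔ ((p ⇔ p) + q) = 1 ⇔ 1 = 1
¬q = ¬1/3 = 2/3
r · q = 2/3 · 1/3 = 1/3
p ⇒ (r · q) = 2/3 ⇒ 1/3 = 2/3
¬q + (p ⇒ (r · q)) = 2/3 + 2/3 = 2/3
(((q ⇒ q) ⇔ (p ⇔ p)) ⇔ ((p ⇔ p) + q)) · (¬q + (p ⇒ (r · q))) = 1 · 2/3 = 2/3
(¬(q · (q · q)) ⇒ (r · (q · r))) ⇔ ((((q ⇒ q) ⇔ (p ⇔ p)) ⇔ ((p ⇔ p) + q)) · (¬q + (p ⇒ (r · q)))) = 2/3 ⇔ 2/3 = 1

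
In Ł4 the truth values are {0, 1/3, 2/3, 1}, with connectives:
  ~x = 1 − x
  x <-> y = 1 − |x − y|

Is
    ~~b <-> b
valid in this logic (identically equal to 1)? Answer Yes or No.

b = 0 ↦ 1
b = 1/3 ↦ 1
b = 2/3 ↦ 1
b = 1 ↦ 1
Every assignment gives a value ≥ 1.

Yes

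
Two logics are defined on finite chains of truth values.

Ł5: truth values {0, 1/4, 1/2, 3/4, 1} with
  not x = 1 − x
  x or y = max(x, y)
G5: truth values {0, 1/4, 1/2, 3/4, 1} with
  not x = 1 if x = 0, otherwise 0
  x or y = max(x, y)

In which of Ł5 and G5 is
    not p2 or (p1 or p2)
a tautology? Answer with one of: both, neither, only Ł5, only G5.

In Ł5: at p1 = 0, p2 = 1/4 the value is 3/4 — not a tautology.
In G5: at p1 = 0, p2 = 1/4 the value is 1/4 — not a tautology.

neither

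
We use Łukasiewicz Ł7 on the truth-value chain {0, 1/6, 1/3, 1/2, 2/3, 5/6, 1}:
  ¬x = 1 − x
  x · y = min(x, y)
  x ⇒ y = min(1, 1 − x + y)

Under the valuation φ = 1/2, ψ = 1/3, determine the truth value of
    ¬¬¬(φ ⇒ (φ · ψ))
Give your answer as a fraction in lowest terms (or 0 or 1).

φ · ψ = 1/2 · 1/3 = 1/3
φ ⇒ (φ · ψ) = 1/2 ⇒ 1/3 = 5/6
¬(φ ⇒ (φ · ψ)) = ¬5/6 = 1/6
¬¬(φ ⇒ (φ · ψ)) = ¬1/6 = 5/6
¬¬¬(φ ⇒ (φ · ψ)) = ¬5/6 = 1/6

1/6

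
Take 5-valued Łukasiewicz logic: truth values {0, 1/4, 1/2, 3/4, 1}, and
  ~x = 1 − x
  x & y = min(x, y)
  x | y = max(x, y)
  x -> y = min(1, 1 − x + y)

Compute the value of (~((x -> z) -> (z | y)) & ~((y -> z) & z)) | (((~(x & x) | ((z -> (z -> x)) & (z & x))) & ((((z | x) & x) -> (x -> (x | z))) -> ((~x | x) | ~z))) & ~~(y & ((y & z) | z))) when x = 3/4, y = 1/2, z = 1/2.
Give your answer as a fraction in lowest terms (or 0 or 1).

x -> z = 3/4 -> 1/2 = 3/4
z | y = 1/2 | 1/2 = 1/2
(x -> z) -> (z | y) = 3/4 -> 1/2 = 3/4
~((x -> z) -> (z | y)) = ~3/4 = 1/4
y -> z = 1/2 -> 1/2 = 1
(y -> z) & z = 1 & 1/2 = 1/2
~((y -> z) & z) = ~1/2 = 1/2
~((x -> z) -> (z | y)) & ~((y -> z) & z) = 1/4 & 1/2 = 1/4
x & x = 3/4 & 3/4 = 3/4
~(x & x) = ~3/4 = 1/4
z -> x = 1/2 -> 3/4 = 1
z -> (z -> x) = 1/2 -> 1 = 1
z & x = 1/2 & 3/4 = 1/2
(z -> (z -> x)) & (z & x) = 1 & 1/2 = 1/2
~(x & x) | ((z -> (z -> x)) & (z & x)) = 1/4 | 1/2 = 1/2
z | x = 1/2 | 3/4 = 3/4
(z | x) & x = 3/4 & 3/4 = 3/4
x | z = 3/4 | 1/2 = 3/4
x -> (x | z) = 3/4 -> 3/4 = 1
((z | x) & x) -> (x -> (x | z)) = 3/4 -> 1 = 1
~x = ~3/4 = 1/4
~x | x = 1/4 | 3/4 = 3/4
~z = ~1/2 = 1/2
(~x | x) | ~z = 3/4 | 1/2 = 3/4
(((z | x) & x) -> (x -> (x | z))) -> ((~x | x) | ~z) = 1 -> 3/4 = 3/4
(~(x & x) | ((z -> (z -> x)) & (z & x))) & ((((z | x) & x) -> (x -> (x | z))) -> ((~x | x) | ~z)) = 1/2 & 3/4 = 1/2
y & z = 1/2 & 1/2 = 1/2
(y & z) | z = 1/2 | 1/2 = 1/2
y & ((y & z) | z) = 1/2 & 1/2 = 1/2
~(y & ((y & z) | z)) = ~1/2 = 1/2
~~(y & ((y & z) | z)) = ~1/2 = 1/2
((~(x & x) | ((z -> (z -> x)) & (z & x))) & ((((z | x) & x) -> (x -> (x | z))) -> ((~x | x) | ~z))) & ~~(y & ((y & z) | z)) = 1/2 & 1/2 = 1/2
(~((x -> z) -> (z | y)) & ~((y -> z) & z)) | (((~(x & x) | ((z -> (z -> x)) & (z & x))) & ((((z | x) & x) -> (x -> (x | z))) -> ((~x | x) | ~z))) & ~~(y & ((y & z) | z))) = 1/4 | 1/2 = 1/2

1/2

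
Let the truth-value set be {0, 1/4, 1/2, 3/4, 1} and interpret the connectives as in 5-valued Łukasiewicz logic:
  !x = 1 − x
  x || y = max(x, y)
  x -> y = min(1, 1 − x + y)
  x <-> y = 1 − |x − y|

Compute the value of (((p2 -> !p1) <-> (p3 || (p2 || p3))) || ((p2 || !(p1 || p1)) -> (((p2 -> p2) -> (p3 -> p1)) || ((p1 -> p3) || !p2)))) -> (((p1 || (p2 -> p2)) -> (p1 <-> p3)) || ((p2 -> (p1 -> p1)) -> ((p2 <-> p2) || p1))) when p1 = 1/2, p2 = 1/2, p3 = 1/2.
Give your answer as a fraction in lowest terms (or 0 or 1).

!p1 = !1/2 = 1/2
p2 -> !p1 = 1/2 -> 1/2 = 1
p2 || p3 = 1/2 || 1/2 = 1/2
p3 || (p2 || p3) = 1/2 || 1/2 = 1/2
(p2 -> !p1) <-> (p3 || (p2 || p3)) = 1 <-> 1/2 = 1/2
p1 || p1 = 1/2 || 1/2 = 1/2
!(p1 || p1) = !1/2 = 1/2
p2 || !(p1 || p1) = 1/2 || 1/2 = 1/2
p2 -> p2 = 1/2 -> 1/2 = 1
p3 -> p1 = 1/2 -> 1/2 = 1
(p2 -> p2) -> (p3 -> p1) = 1 -> 1 = 1
p1 -> p3 = 1/2 -> 1/2 = 1
!p2 = !1/2 = 1/2
(p1 -> p3) || !p2 = 1 || 1/2 = 1
((p2 -> p2) -> (p3 -> p1)) || ((p1 -> p3) || !p2) = 1 || 1 = 1
(p2 || !(p1 || p1)) -> (((p2 -> p2) -> (p3 -> p1)) || ((p1 -> p3) || !p2)) = 1/2 -> 1 = 1
((p2 -> !p1) <-> (p3 || (p2 || p3))) || ((p2 || !(p1 || p1)) -> (((p2 -> p2) -> (p3 -> p1)) || ((p1 -> p3) || !p2))) = 1/2 || 1 = 1
p2 -> p2 = 1/2 -> 1/2 = 1
p1 || (p2 -> p2) = 1/2 || 1 = 1
p1 <-> p3 = 1/2 <-> 1/2 = 1
(p1 || (p2 -> p2)) -> (p1 <-> p3) = 1 -> 1 = 1
p1 -> p1 = 1/2 -> 1/2 = 1
p2 -> (p1 -> p1) = 1/2 -> 1 = 1
p2 <-> p2 = 1/2 <-> 1/2 = 1
(p2 <-> p2) || p1 = 1 || 1/2 = 1
(p2 -> (p1 -> p1)) -> ((p2 <-> p2) || p1) = 1 -> 1 = 1
((p1 || (p2 -> p2)) -> (p1 <-> p3)) || ((p2 -> (p1 -> p1)) -> ((p2 <-> p2) || p1)) = 1 || 1 = 1
(((p2 -> !p1) <-> (p3 || (p2 || p3))) || ((p2 || !(p1 || p1)) -> (((p2 -> p2) -> (p3 -> p1)) || ((p1 -> p3) || !p2)))) -> (((p1 || (p2 -> p2)) -> (p1 <-> p3)) || ((p2 -> (p1 -> p1)) -> ((p2 <-> p2) || p1))) = 1 -> 1 = 1

1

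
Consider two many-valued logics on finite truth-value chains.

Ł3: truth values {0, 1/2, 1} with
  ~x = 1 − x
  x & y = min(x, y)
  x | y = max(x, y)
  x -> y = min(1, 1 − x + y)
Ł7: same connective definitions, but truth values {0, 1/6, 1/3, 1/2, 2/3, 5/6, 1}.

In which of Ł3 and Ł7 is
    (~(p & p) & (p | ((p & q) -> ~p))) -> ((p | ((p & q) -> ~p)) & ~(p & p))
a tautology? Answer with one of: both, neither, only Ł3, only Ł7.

both

In Ł3: every assignment gives 1 — tautology.
In Ł7: every assignment gives 1 — tautology.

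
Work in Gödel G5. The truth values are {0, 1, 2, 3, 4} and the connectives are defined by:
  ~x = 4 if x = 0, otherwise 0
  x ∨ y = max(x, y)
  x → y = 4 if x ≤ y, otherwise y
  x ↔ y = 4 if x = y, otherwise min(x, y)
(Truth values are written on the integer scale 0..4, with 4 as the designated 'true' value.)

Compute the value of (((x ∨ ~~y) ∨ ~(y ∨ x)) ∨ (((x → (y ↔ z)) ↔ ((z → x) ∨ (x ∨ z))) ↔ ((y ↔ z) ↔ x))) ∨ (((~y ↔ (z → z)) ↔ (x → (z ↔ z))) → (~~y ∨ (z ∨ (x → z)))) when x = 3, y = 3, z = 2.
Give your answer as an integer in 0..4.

~y = ~3 = 0
~~y = ~0 = 4
x ∨ ~~y = 3 ∨ 4 = 4
y ∨ x = 3 ∨ 3 = 3
~(y ∨ x) = ~3 = 0
(x ∨ ~~y) ∨ ~(y ∨ x) = 4 ∨ 0 = 4
y ↔ z = 3 ↔ 2 = 2
x → (y ↔ z) = 3 → 2 = 2
z → x = 2 → 3 = 4
x ∨ z = 3 ∨ 2 = 3
(z → x) ∨ (x ∨ z) = 4 ∨ 3 = 4
(x → (y ↔ z)) ↔ ((z → x) ∨ (x ∨ z)) = 2 ↔ 4 = 2
y ↔ z = 3 ↔ 2 = 2
(y ↔ z) ↔ x = 2 ↔ 3 = 2
((x → (y ↔ z)) ↔ ((z → x) ∨ (x ∨ z))) ↔ ((y ↔ z) ↔ x) = 2 ↔ 2 = 4
((x ∨ ~~y) ∨ ~(y ∨ x)) ∨ (((x → (y ↔ z)) ↔ ((z → x) ∨ (x ∨ z))) ↔ ((y ↔ z) ↔ x)) = 4 ∨ 4 = 4
~y = ~3 = 0
z → z = 2 → 2 = 4
~y ↔ (z → z) = 0 ↔ 4 = 0
z ↔ z = 2 ↔ 2 = 4
x → (z ↔ z) = 3 → 4 = 4
(~y ↔ (z → z)) ↔ (x → (z ↔ z)) = 0 ↔ 4 = 0
~y = ~3 = 0
~~y = ~0 = 4
x → z = 3 → 2 = 2
z ∨ (x → z) = 2 ∨ 2 = 2
~~y ∨ (z ∨ (x → z)) = 4 ∨ 2 = 4
((~y ↔ (z → z)) ↔ (x → (z ↔ z))) → (~~y ∨ (z ∨ (x → z))) = 0 → 4 = 4
(((x ∨ ~~y) ∨ ~(y ∨ x)) ∨ (((x → (y ↔ z)) ↔ ((z → x) ∨ (x ∨ z))) ↔ ((y ↔ z) ↔ x))) ∨ (((~y ↔ (z → z)) ↔ (x → (z ↔ z))) → (~~y ∨ (z ∨ (x → z)))) = 4 ∨ 4 = 4

4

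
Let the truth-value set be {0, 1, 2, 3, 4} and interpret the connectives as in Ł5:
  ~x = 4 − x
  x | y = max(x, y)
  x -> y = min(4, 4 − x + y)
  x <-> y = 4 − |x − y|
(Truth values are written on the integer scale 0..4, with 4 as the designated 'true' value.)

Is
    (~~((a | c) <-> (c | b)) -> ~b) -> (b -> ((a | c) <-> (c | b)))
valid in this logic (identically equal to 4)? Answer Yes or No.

Counterexample: take a = 0, b = 3, c = 0.
a | c = 0 | 0 = 0
c | b = 0 | 3 = 3
(a | c) <-> (c | b) = 0 <-> 3 = 1
~((a | c) <-> (c | b)) = ~1 = 3
~~((a | c) <-> (c | b)) = ~3 = 1
~b = ~3 = 1
~~((a | c) <-> (c | b)) -> ~b = 1 -> 1 = 4
a | c = 0 | 0 = 0
c | b = 0 | 3 = 3
(a | c) <-> (c | b) = 0 <-> 3 = 1
b -> ((a | c) <-> (c | b)) = 3 -> 1 = 2
(~~((a | c) <-> (c | b)) -> ~b) -> (b -> ((a | c) <-> (c | b))) = 4 -> 2 = 2
This gives 2 ≠ 4.

No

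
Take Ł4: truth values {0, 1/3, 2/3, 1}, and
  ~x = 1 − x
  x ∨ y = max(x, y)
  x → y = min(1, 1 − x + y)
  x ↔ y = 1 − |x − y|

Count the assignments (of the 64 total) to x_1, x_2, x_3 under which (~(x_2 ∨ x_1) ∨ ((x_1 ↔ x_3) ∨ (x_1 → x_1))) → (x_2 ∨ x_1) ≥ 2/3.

48

value 1: 28 assignments (counts)
value 2/3: 20 assignments (counts)
value 1/3: 12 assignments
value 0: 4 assignments
So 48 of the 64 assignments meet the threshold.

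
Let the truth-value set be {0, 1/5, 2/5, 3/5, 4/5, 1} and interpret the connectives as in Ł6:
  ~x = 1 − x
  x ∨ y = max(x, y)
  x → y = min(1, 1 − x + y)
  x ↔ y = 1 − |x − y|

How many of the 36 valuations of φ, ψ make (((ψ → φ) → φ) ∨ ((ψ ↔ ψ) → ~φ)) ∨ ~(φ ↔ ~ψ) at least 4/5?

28

value 1: 16 assignments (counts)
value 4/5: 12 assignments (counts)
value 3/5: 8 assignments
So 28 of the 36 assignments meet the threshold.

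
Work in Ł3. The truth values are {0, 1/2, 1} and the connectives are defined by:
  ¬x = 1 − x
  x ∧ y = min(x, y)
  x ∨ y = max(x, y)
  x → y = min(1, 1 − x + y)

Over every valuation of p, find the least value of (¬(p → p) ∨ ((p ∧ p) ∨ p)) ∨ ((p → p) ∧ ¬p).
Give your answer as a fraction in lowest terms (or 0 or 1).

1/2

Take p = 1/2:
p → p = 1/2 → 1/2 = 1
¬(p → p) = ¬1 = 0
p ∧ p = 1/2 ∧ 1/2 = 1/2
(p ∧ p) ∨ p = 1/2 ∨ 1/2 = 1/2
¬(p → p) ∨ ((p ∧ p) ∨ p) = 0 ∨ 1/2 = 1/2
p → p = 1/2 → 1/2 = 1
¬p = ¬1/2 = 1/2
(p → p) ∧ ¬p = 1 ∧ 1/2 = 1/2
(¬(p → p) ∨ ((p ∧ p) ∨ p)) ∨ ((p → p) ∧ ¬p) = 1/2 ∨ 1/2 = 1/2
No assignment yields a value below 1/2, so this is the minimum.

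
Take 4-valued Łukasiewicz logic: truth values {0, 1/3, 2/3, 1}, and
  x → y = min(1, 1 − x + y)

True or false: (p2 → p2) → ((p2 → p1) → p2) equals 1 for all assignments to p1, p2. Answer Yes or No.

Counterexample: take p1 = 0, p2 = 0.
p2 → p2 = 0 → 0 = 1
p2 → p1 = 0 → 0 = 1
(p2 → p1) → p2 = 1 → 0 = 0
(p2 → p2) → ((p2 → p1) → p2) = 1 → 0 = 0
This gives 0 ≠ 1.

No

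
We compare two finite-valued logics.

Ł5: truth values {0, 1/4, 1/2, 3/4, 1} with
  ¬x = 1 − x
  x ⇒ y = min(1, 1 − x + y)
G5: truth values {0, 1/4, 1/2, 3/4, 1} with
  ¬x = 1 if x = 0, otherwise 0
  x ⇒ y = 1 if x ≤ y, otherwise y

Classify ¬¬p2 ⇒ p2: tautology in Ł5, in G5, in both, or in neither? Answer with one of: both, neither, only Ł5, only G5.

only Ł5

In Ł5: every assignment gives 1 — tautology.
In G5: at p2 = 1/4 the value is 1/4 — not a tautology.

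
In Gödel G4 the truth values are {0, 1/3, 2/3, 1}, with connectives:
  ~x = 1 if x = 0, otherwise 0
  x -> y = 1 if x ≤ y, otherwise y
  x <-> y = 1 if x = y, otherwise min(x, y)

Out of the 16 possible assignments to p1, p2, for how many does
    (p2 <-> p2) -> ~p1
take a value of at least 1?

p1 = 0, p2 = 0 ↦ 1  ≥
p1 = 0, p2 = 1/3 ↦ 1  ≥
p1 = 0, p2 = 2/3 ↦ 1  ≥
p1 = 0, p2 = 1 ↦ 1  ≥
p1 = 1/3, p2 = 0 ↦ 0  <
p1 = 1/3, p2 = 1/3 ↦ 0  <
p1 = 1/3, p2 = 2/3 ↦ 0  <
p1 = 1/3, p2 = 1 ↦ 0  <
p1 = 2/3, p2 = 0 ↦ 0  <
p1 = 2/3, p2 = 1/3 ↦ 0  <
p1 = 2/3, p2 = 2/3 ↦ 0  <
p1 = 2/3, p2 = 1 ↦ 0  <
p1 = 1, p2 = 0 ↦ 0  <
p1 = 1, p2 = 1/3 ↦ 0  <
p1 = 1, p2 = 2/3 ↦ 0  <
p1 = 1, p2 = 1 ↦ 0  <
So 4 of the 16 assignments meet the threshold.

4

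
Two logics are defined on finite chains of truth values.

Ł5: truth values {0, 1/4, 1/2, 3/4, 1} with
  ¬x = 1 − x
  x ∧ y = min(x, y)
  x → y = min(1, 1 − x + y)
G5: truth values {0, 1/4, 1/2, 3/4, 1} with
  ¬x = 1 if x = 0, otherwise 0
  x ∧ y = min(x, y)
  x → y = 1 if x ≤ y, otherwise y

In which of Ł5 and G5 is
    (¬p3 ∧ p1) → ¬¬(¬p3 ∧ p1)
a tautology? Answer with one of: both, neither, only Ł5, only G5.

In Ł5: every assignment gives 1 — tautology.
In G5: every assignment gives 1 — tautology.

both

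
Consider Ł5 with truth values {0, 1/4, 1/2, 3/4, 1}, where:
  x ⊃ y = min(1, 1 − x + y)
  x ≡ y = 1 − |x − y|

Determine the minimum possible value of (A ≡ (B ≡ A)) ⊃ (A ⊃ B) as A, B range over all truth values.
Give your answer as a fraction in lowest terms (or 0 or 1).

1/2

Take A = 1/2, B = 0:
B ≡ A = 0 ≡ 1/2 = 1/2
A ≡ (B ≡ A) = 1/2 ≡ 1/2 = 1
A ⊃ B = 1/2 ⊃ 0 = 1/2
(A ≡ (B ≡ A)) ⊃ (A ⊃ B) = 1 ⊃ 1/2 = 1/2
No assignment yields a value below 1/2, so this is the minimum.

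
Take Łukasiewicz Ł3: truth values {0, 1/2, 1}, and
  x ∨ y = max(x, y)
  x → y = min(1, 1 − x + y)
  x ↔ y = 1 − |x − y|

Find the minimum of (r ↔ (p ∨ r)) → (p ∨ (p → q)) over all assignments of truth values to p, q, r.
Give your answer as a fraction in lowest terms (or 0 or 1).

Take p = 1/2, q = 0, r = 1/2:
p ∨ r = 1/2 ∨ 1/2 = 1/2
r ↔ (p ∨ r) = 1/2 ↔ 1/2 = 1
p → q = 1/2 → 0 = 1/2
p ∨ (p → q) = 1/2 ∨ 1/2 = 1/2
(r ↔ (p ∨ r)) → (p ∨ (p → q)) = 1 → 1/2 = 1/2
No assignment yields a value below 1/2, so this is the minimum.

1/2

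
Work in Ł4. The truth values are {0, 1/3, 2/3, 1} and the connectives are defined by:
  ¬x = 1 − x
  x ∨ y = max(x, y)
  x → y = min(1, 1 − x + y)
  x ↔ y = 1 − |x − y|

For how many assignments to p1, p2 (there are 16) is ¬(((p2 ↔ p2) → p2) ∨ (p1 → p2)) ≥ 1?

p1 = 0, p2 = 0 ↦ 0  <
p1 = 0, p2 = 1/3 ↦ 0  <
p1 = 0, p2 = 2/3 ↦ 0  <
p1 = 0, p2 = 1 ↦ 0  <
p1 = 1/3, p2 = 0 ↦ 1/3  <
p1 = 1/3, p2 = 1/3 ↦ 0  <
p1 = 1/3, p2 = 2/3 ↦ 0  <
p1 = 1/3, p2 = 1 ↦ 0  <
p1 = 2/3, p2 = 0 ↦ 2/3  <
p1 = 2/3, p2 = 1/3 ↦ 1/3  <
p1 = 2/3, p2 = 2/3 ↦ 0  <
p1 = 2/3, p2 = 1 ↦ 0  <
p1 = 1, p2 = 0 ↦ 1  ≥
p1 = 1, p2 = 1/3 ↦ 2/3  <
p1 = 1, p2 = 2/3 ↦ 1/3  <
p1 = 1, p2 = 1 ↦ 0  <
So 1 of the 16 assignments meets the threshold.

1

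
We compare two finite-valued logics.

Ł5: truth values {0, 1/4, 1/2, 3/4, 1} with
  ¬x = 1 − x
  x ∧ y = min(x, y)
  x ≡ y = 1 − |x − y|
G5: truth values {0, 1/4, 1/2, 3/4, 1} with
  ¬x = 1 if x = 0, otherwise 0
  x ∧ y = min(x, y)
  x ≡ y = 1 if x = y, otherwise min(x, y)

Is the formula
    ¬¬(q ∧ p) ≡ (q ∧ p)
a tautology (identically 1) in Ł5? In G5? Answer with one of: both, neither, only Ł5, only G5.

In Ł5: every assignment gives 1 — tautology.
In G5: at p = 1/4, q = 1/4 the value is 1/4 — not a tautology.

only Ł5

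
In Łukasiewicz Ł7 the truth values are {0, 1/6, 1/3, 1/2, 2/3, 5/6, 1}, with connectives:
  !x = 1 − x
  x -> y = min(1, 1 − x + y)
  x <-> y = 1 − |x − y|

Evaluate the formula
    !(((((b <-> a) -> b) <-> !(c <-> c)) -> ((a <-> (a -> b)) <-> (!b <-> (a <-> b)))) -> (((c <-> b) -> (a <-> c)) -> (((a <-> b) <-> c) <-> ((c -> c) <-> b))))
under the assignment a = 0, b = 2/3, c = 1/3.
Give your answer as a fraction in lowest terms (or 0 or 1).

b <-> a = 2/3 <-> 0 = 1/3
(b <-> a) -> b = 1/3 -> 2/3 = 1
c <-> c = 1/3 <-> 1/3 = 1
!(c <-> c) = !1 = 0
((b <-> a) -> b) <-> !(c <-> c) = 1 <-> 0 = 0
a -> b = 0 -> 2/3 = 1
a <-> (a -> b) = 0 <-> 1 = 0
!b = !2/3 = 1/3
a <-> b = 0 <-> 2/3 = 1/3
!b <-> (a <-> b) = 1/3 <-> 1/3 = 1
(a <-> (a -> b)) <-> (!b <-> (a <-> b)) = 0 <-> 1 = 0
(((b <-> a) -> b) <-> !(c <-> c)) -> ((a <-> (a -> b)) <-> (!b <-> (a <-> b))) = 0 -> 0 = 1
c <-> b = 1/3 <-> 2/3 = 2/3
a <-> c = 0 <-> 1/3 = 2/3
(c <-> b) -> (a <-> c) = 2/3 -> 2/3 = 1
a <-> b = 0 <-> 2/3 = 1/3
(a <-> b) <-> c = 1/3 <-> 1/3 = 1
c -> c = 1/3 -> 1/3 = 1
(c -> c) <-> b = 1 <-> 2/3 = 2/3
((a <-> b) <-> c) <-> ((c -> c) <-> b) = 1 <-> 2/3 = 2/3
((c <-> b) -> (a <-> c)) -> (((a <-> b) <-> c) <-> ((c -> c) <-> b)) = 1 -> 2/3 = 2/3
((((b <-> a) -> b) <-> !(c <-> c)) -> ((a <-> (a -> b)) <-> (!b <-> (a <-> b)))) -> (((c <-> b) -> (a <-> c)) -> (((a <-> b) <-> c) <-> ((c -> c) <-> b))) = 1 -> 2/3 = 2/3
!(((((b <-> a) -> b) <-> !(c <-> c)) -> ((a <-> (a -> b)) <-> (!b <-> (a <-> b)))) -> (((c <-> b) -> (a <-> c)) -> (((a <-> b) <-> c) <-> ((c -> c) <-> b)))) = !2/3 = 1/3

1/3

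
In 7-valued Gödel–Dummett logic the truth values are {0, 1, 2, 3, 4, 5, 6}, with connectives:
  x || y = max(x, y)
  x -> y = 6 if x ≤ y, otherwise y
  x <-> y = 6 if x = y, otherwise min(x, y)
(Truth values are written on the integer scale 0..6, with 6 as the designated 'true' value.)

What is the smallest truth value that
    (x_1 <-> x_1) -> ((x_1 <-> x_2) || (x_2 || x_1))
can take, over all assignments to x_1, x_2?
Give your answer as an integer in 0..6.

Take x_1 = 0, x_2 = 1:
x_1 <-> x_1 = 0 <-> 0 = 6
x_1 <-> x_2 = 0 <-> 1 = 0
x_2 || x_1 = 1 || 0 = 1
(x_1 <-> x_2) || (x_2 || x_1) = 0 || 1 = 1
(x_1 <-> x_1) -> ((x_1 <-> x_2) || (x_2 || x_1)) = 6 -> 1 = 1
No assignment yields a value below 1, so this is the minimum.

1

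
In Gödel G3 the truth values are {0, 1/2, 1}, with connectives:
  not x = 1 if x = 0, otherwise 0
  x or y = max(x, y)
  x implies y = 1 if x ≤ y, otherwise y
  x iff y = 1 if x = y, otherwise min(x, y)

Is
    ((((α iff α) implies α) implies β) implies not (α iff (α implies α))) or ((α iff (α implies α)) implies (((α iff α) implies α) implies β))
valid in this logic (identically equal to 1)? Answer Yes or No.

No

Counterexample: take α = 1, β = 1/2.
α iff α = 1 iff 1 = 1
(α iff α) implies α = 1 implies 1 = 1
((α iff α) implies α) implies β = 1 implies 1/2 = 1/2
α implies α = 1 implies 1 = 1
α iff (α implies α) = 1 iff 1 = 1
not (α iff (α implies α)) = not 1 = 0
(((α iff α) implies α) implies β) implies not (α iff (α implies α)) = 1/2 implies 0 = 0
α implies α = 1 implies 1 = 1
α iff (α implies α) = 1 iff 1 = 1
α iff α = 1 iff 1 = 1
(α iff α) implies α = 1 implies 1 = 1
((α iff α) implies α) implies β = 1 implies 1/2 = 1/2
(α iff (α implies α)) implies (((α iff α) implies α) implies β) = 1 implies 1/2 = 1/2
((((α iff α) implies α) implies β) implies not (α iff (α implies α))) or ((α iff (α implies α)) implies (((α iff α) implies α) implies β)) = 0 or 1/2 = 1/2
This gives 1/2 ≠ 1.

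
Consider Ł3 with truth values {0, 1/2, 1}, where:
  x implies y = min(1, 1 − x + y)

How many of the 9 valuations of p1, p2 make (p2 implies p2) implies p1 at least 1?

3

p1 = 0, p2 = 0 ↦ 0  <
p1 = 0, p2 = 1/2 ↦ 0  <
p1 = 0, p2 = 1 ↦ 0  <
p1 = 1/2, p2 = 0 ↦ 1/2  <
p1 = 1/2, p2 = 1/2 ↦ 1/2  <
p1 = 1/2, p2 = 1 ↦ 1/2  <
p1 = 1, p2 = 0 ↦ 1  ≥
p1 = 1, p2 = 1/2 ↦ 1  ≥
p1 = 1, p2 = 1 ↦ 1  ≥
So 3 of the 9 assignments meet the threshold.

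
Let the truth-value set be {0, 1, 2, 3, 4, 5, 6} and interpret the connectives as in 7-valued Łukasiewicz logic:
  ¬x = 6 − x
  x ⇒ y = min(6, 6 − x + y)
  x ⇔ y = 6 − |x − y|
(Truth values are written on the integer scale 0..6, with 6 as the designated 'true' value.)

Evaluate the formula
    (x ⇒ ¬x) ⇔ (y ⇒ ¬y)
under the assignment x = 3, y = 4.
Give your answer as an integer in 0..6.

4

¬x = ¬3 = 3
x ⇒ ¬x = 3 ⇒ 3 = 6
¬y = ¬4 = 2
y ⇒ ¬y = 4 ⇒ 2 = 4
(x ⇒ ¬x) ⇔ (y ⇒ ¬y) = 6 ⇔ 4 = 4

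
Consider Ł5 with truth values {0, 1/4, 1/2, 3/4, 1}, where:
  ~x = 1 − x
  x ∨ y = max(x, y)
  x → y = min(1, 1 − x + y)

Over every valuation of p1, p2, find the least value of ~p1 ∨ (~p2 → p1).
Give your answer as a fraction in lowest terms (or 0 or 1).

1/2

Take p1 = 1/2, p2 = 0:
~p1 = ~1/2 = 1/2
~p2 = ~0 = 1
~p2 → p1 = 1 → 1/2 = 1/2
~p1 ∨ (~p2 → p1) = 1/2 ∨ 1/2 = 1/2
No assignment yields a value below 1/2, so this is the minimum.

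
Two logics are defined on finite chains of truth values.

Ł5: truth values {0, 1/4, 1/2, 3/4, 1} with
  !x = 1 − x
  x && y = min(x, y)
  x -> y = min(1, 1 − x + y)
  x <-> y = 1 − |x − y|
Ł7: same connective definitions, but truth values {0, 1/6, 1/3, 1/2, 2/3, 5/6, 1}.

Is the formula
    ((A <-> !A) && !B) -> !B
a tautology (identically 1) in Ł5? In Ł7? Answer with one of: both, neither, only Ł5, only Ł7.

In Ł5: every assignment gives 1 — tautology.
In Ł7: every assignment gives 1 — tautology.

both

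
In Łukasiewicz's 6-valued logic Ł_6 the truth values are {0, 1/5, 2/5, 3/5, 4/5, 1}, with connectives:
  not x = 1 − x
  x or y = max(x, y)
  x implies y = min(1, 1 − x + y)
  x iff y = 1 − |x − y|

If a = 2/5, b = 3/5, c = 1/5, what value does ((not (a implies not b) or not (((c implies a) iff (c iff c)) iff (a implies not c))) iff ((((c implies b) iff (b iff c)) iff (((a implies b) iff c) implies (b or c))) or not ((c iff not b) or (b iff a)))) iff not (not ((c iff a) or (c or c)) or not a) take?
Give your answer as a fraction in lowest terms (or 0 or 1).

not b = not 3/5 = 2/5
a implies not b = 2/5 implies 2/5 = 1
not (a implies not b) = not 1 = 0
c implies a = 1/5 implies 2/5 = 1
c iff c = 1/5 iff 1/5 = 1
(c implies a) iff (c iff c) = 1 iff 1 = 1
not c = not 1/5 = 4/5
a implies not c = 2/5 implies 4/5 = 1
((c implies a) iff (c iff c)) iff (a implies not c) = 1 iff 1 = 1
not (((c implies a) iff (c iff c)) iff (a implies not c)) = not 1 = 0
not (a implies not b) or not (((c implies a) iff (c iff c)) iff (a implies not c)) = 0 or 0 = 0
c implies b = 1/5 implies 3/5 = 1
b iff c = 3/5 iff 1/5 = 3/5
(c implies b) iff (b iff c) = 1 iff 3/5 = 3/5
a implies b = 2/5 implies 3/5 = 1
(a implies b) iff c = 1 iff 1/5 = 1/5
b or c = 3/5 or 1/5 = 3/5
((a implies b) iff c) implies (b or c) = 1/5 implies 3/5 = 1
((c implies b) iff (b iff c)) iff (((a implies b) iff c) implies (b or c)) = 3/5 iff 1 = 3/5
not b = not 3/5 = 2/5
c iff not b = 1/5 iff 2/5 = 4/5
b iff a = 3/5 iff 2/5 = 4/5
(c iff not b) or (b iff a) = 4/5 or 4/5 = 4/5
not ((c iff not b) or (b iff a)) = not 4/5 = 1/5
(((c implies b) iff (b iff c)) iff (((a implies b) iff c) implies (b or c))) or not ((c iff not b) or (b iff a)) = 3/5 or 1/5 = 3/5
(not (a implies not b) or not (((c implies a) iff (c iff c)) iff (a implies not c))) iff ((((c implies b) iff (b iff c)) iff (((a implies b) iff c) implies (b or c))) or not ((c iff not b) or (b iff a))) = 0 iff 3/5 = 2/5
c iff a = 1/5 iff 2/5 = 4/5
c or c = 1/5 or 1/5 = 1/5
(c iff a) or (c or c) = 4/5 or 1/5 = 4/5
not ((c iff a) or (c or c)) = not 4/5 = 1/5
not a = not 2/5 = 3/5
not ((c iff a) or (c or c)) or not a = 1/5 or 3/5 = 3/5
not (not ((c iff a) or (c or c)) or not a) = not 3/5 = 2/5
((not (a implies not b) or not (((c implies a) iff (c iff c)) iff (a implies not c))) iff ((((c implies b) iff (b iff c)) iff (((a implies b) iff c) implies (b or c))) or not ((c iff not b) or (b iff a)))) iff not (not ((c iff a) or (c or c)) or not a) = 2/5 iff 2/5 = 1

1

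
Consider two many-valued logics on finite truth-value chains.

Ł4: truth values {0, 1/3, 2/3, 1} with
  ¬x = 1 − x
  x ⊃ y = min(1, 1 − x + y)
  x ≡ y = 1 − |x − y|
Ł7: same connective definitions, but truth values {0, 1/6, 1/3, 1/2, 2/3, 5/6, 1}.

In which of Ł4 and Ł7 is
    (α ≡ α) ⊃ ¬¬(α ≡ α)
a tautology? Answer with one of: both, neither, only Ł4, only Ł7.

In Ł4: every assignment gives 1 — tautology.
In Ł7: every assignment gives 1 — tautology.

both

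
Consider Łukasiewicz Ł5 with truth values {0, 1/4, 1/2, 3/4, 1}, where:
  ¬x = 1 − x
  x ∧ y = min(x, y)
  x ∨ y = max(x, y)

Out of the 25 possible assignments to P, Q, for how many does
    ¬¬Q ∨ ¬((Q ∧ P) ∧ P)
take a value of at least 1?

value 1: 13 assignments (counts)
value 3/4: 9 assignments
value 1/2: 3 assignments
So 13 of the 25 assignments meet the threshold.

13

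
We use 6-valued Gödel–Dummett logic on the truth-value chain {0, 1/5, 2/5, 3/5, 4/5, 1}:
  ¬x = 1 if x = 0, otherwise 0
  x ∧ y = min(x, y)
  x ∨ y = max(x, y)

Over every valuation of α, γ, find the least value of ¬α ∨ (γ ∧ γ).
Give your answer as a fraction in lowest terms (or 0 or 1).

0

Take α = 1/5, γ = 0:
¬α = ¬1/5 = 0
γ ∧ γ = 0 ∧ 0 = 0
¬α ∨ (γ ∧ γ) = 0 ∨ 0 = 0
No assignment yields a value below 0, so this is the minimum.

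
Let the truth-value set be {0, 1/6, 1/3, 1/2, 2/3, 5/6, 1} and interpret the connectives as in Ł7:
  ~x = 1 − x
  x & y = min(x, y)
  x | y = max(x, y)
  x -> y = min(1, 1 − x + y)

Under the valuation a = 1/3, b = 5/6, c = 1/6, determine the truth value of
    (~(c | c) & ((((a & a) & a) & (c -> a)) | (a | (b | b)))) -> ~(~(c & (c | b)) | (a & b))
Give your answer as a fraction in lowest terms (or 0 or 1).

c | c = 1/6 | 1/6 = 1/6
~(c | c) = ~1/6 = 5/6
a & a = 1/3 & 1/3 = 1/3
(a & a) & a = 1/3 & 1/3 = 1/3
c -> a = 1/6 -> 1/3 = 1
((a & a) & a) & (c -> a) = 1/3 & 1 = 1/3
b | b = 5/6 | 5/6 = 5/6
a | (b | b) = 1/3 | 5/6 = 5/6
(((a & a) & a) & (c -> a)) | (a | (b | b)) = 1/3 | 5/6 = 5/6
~(c | c) & ((((a & a) & a) & (c -> a)) | (a | (b | b))) = 5/6 & 5/6 = 5/6
c | b = 1/6 | 5/6 = 5/6
c & (c | b) = 1/6 & 5/6 = 1/6
~(c & (c | b)) = ~1/6 = 5/6
a & b = 1/3 & 5/6 = 1/3
~(c & (c | b)) | (a & b) = 5/6 | 1/3 = 5/6
~(~(c & (c | b)) | (a & b)) = ~5/6 = 1/6
(~(c | c) & ((((a & a) & a) & (c -> a)) | (a | (b | b)))) -> ~(~(c & (c | b)) | (a & b)) = 5/6 -> 1/6 = 1/3

1/3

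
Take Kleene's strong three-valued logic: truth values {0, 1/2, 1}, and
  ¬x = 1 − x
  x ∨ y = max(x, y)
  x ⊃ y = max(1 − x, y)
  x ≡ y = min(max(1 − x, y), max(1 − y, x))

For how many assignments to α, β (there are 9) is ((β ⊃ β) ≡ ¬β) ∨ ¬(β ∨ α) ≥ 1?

α = 0, β = 0 ↦ 1  ≥
α = 0, β = 1/2 ↦ 1/2  <
α = 0, β = 1 ↦ 0  <
α = 1/2, β = 0 ↦ 1  ≥
α = 1/2, β = 1/2 ↦ 1/2  <
α = 1/2, β = 1 ↦ 0  <
α = 1, β = 0 ↦ 1  ≥
α = 1, β = 1/2 ↦ 1/2  <
α = 1, β = 1 ↦ 0  <
So 3 of the 9 assignments meet the threshold.

3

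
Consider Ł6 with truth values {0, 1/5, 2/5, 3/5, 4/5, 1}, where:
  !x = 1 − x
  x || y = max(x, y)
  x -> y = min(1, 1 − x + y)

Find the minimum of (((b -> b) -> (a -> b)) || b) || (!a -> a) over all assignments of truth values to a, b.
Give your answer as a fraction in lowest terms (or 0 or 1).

4/5

Take a = 1/5, b = 0:
b -> b = 0 -> 0 = 1
a -> b = 1/5 -> 0 = 4/5
(b -> b) -> (a -> b) = 1 -> 4/5 = 4/5
((b -> b) -> (a -> b)) || b = 4/5 || 0 = 4/5
!a = !1/5 = 4/5
!a -> a = 4/5 -> 1/5 = 2/5
(((b -> b) -> (a -> b)) || b) || (!a -> a) = 4/5 || 2/5 = 4/5
No assignment yields a value below 4/5, so this is the minimum.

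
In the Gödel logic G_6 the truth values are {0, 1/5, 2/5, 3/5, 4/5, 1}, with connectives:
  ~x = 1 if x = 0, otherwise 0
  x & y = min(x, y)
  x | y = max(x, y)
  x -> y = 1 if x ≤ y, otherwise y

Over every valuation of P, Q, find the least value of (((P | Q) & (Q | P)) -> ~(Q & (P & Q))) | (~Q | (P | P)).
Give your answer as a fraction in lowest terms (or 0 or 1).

Take P = 1/5, Q = 1/5:
P | Q = 1/5 | 1/5 = 1/5
Q | P = 1/5 | 1/5 = 1/5
(P | Q) & (Q | P) = 1/5 & 1/5 = 1/5
P & Q = 1/5 & 1/5 = 1/5
Q & (P & Q) = 1/5 & 1/5 = 1/5
~(Q & (P & Q)) = ~1/5 = 0
((P | Q) & (Q | P)) -> ~(Q & (P & Q)) = 1/5 -> 0 = 0
~Q = ~1/5 = 0
P | P = 1/5 | 1/5 = 1/5
~Q | (P | P) = 0 | 1/5 = 1/5
(((P | Q) & (Q | P)) -> ~(Q & (P & Q))) | (~Q | (P | P)) = 0 | 1/5 = 1/5
No assignment yields a value below 1/5, so this is the minimum.

1/5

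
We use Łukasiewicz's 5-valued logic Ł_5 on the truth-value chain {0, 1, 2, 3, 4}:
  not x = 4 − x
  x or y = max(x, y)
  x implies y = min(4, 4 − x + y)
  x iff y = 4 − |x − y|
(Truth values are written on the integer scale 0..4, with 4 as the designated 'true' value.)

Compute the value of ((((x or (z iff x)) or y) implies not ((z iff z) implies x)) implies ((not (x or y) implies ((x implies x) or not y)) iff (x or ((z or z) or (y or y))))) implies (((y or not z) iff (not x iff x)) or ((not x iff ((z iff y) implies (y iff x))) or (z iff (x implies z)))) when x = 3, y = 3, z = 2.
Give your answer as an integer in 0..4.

z iff x = 2 iff 3 = 3
x or (z iff x) = 3 or 3 = 3
(x or (z iff x)) or y = 3 or 3 = 3
z iff z = 2 iff 2 = 4
(z iff z) implies x = 4 implies 3 = 3
not ((z iff z) implies x) = not 3 = 1
((x or (z iff x)) or y) implies not ((z iff z) implies x) = 3 implies 1 = 2
x or y = 3 or 3 = 3
not (x or y) = not 3 = 1
x implies x = 3 implies 3 = 4
not y = not 3 = 1
(x implies x) or not y = 4 or 1 = 4
not (x or y) implies ((x implies x) or not y) = 1 implies 4 = 4
z or z = 2 or 2 = 2
y or y = 3 or 3 = 3
(z or z) or (y or y) = 2 or 3 = 3
x or ((z or z) or (y or y)) = 3 or 3 = 3
(not (x or y) implies ((x implies x) or not y)) iff (x or ((z or z) or (y or y))) = 4 iff 3 = 3
(((x or (z iff x)) or y) implies not ((z iff z) implies x)) implies ((not (x or y) implies ((x implies x) or not y)) iff (x or ((z or z) or (y or y)))) = 2 implies 3 = 4
not z = not 2 = 2
y or not z = 3 or 2 = 3
not x = not 3 = 1
not x iff x = 1 iff 3 = 2
(y or not z) iff (not x iff x) = 3 iff 2 = 3
not x = not 3 = 1
z iff y = 2 iff 3 = 3
y iff x = 3 iff 3 = 4
(z iff y) implies (y iff x) = 3 implies 4 = 4
not x iff ((z iff y) implies (y iff x)) = 1 iff 4 = 1
x implies z = 3 implies 2 = 3
z iff (x implies z) = 2 iff 3 = 3
(not x iff ((z iff y) implies (y iff x))) or (z iff (x implies z)) = 1 or 3 = 3
((y or not z) iff (not x iff x)) or ((not x iff ((z iff y) implies (y iff x))) or (z iff (x implies z))) = 3 or 3 = 3
((((x or (z iff x)) or y) implies not ((z iff z) implies x)) implies ((not (x or y) implies ((x implies x) or not y)) iff (x or ((z or z) or (y or y))))) implies (((y or not z) iff (not x iff x)) or ((not x iff ((z iff y) implies (y iff x))) or (z iff (x implies z)))) = 4 implies 3 = 3

3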